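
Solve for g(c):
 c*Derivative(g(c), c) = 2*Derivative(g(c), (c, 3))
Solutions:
 g(c) = C1 + Integral(C2*airyai(2^(2/3)*c/2) + C3*airybi(2^(2/3)*c/2), c)


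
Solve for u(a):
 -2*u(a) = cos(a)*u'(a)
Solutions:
 u(a) = C1*(sin(a) - 1)/(sin(a) + 1)


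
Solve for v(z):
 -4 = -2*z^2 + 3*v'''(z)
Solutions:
 v(z) = C1 + C2*z + C3*z^2 + z^5/90 - 2*z^3/9


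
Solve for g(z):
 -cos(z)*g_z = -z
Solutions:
 g(z) = C1 + Integral(z/cos(z), z)


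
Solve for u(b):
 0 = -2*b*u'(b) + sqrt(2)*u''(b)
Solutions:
 u(b) = C1 + C2*erfi(2^(3/4)*b/2)


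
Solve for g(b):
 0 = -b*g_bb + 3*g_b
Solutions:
 g(b) = C1 + C2*b^4


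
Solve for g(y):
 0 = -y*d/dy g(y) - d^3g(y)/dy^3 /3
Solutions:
 g(y) = C1 + Integral(C2*airyai(-3^(1/3)*y) + C3*airybi(-3^(1/3)*y), y)


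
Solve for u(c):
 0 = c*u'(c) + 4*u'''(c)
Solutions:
 u(c) = C1 + Integral(C2*airyai(-2^(1/3)*c/2) + C3*airybi(-2^(1/3)*c/2), c)


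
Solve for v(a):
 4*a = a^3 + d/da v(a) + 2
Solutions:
 v(a) = C1 - a^4/4 + 2*a^2 - 2*a


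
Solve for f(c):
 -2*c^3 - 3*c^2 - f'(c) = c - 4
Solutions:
 f(c) = C1 - c^4/2 - c^3 - c^2/2 + 4*c


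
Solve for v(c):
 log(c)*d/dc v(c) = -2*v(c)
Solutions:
 v(c) = C1*exp(-2*li(c))


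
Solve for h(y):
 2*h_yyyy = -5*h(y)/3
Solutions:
 h(y) = (C1*sin(10^(1/4)*3^(3/4)*y/6) + C2*cos(10^(1/4)*3^(3/4)*y/6))*exp(-10^(1/4)*3^(3/4)*y/6) + (C3*sin(10^(1/4)*3^(3/4)*y/6) + C4*cos(10^(1/4)*3^(3/4)*y/6))*exp(10^(1/4)*3^(3/4)*y/6)


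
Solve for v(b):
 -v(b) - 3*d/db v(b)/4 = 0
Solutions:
 v(b) = C1*exp(-4*b/3)


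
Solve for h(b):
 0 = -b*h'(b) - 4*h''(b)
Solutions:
 h(b) = C1 + C2*erf(sqrt(2)*b/4)


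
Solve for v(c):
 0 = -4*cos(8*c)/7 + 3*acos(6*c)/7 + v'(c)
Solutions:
 v(c) = C1 - 3*c*acos(6*c)/7 + sqrt(1 - 36*c^2)/14 + sin(8*c)/14


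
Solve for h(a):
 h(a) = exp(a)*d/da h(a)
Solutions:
 h(a) = C1*exp(-exp(-a))


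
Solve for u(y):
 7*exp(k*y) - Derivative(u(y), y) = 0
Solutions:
 u(y) = C1 + 7*exp(k*y)/k


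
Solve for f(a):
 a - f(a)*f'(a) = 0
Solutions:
 f(a) = -sqrt(C1 + a^2)
 f(a) = sqrt(C1 + a^2)


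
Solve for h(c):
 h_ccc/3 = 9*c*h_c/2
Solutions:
 h(c) = C1 + Integral(C2*airyai(3*2^(2/3)*c/2) + C3*airybi(3*2^(2/3)*c/2), c)


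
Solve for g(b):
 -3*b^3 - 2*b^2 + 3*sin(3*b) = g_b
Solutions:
 g(b) = C1 - 3*b^4/4 - 2*b^3/3 - cos(3*b)


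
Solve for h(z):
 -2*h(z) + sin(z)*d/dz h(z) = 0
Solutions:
 h(z) = C1*(cos(z) - 1)/(cos(z) + 1)


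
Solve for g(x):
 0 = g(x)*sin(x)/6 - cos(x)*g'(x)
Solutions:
 g(x) = C1/cos(x)^(1/6)


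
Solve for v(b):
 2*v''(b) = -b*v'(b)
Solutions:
 v(b) = C1 + C2*erf(b/2)


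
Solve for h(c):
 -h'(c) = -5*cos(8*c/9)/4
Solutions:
 h(c) = C1 + 45*sin(8*c/9)/32


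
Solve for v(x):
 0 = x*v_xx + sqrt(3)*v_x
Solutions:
 v(x) = C1 + C2*x^(1 - sqrt(3))


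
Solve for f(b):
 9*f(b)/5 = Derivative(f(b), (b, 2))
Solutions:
 f(b) = C1*exp(-3*sqrt(5)*b/5) + C2*exp(3*sqrt(5)*b/5)


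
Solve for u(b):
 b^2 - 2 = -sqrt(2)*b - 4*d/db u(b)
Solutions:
 u(b) = C1 - b^3/12 - sqrt(2)*b^2/8 + b/2


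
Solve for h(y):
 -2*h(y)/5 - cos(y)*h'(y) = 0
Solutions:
 h(y) = C1*(sin(y) - 1)^(1/5)/(sin(y) + 1)^(1/5)


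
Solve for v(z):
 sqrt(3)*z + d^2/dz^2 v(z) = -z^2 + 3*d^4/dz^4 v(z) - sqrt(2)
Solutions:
 v(z) = C1 + C2*z + C3*exp(-sqrt(3)*z/3) + C4*exp(sqrt(3)*z/3) - z^4/12 - sqrt(3)*z^3/6 + z^2*(-3 - sqrt(2)/2)


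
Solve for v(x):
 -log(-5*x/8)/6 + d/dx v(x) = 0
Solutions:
 v(x) = C1 + x*log(-x)/6 + x*(-3*log(2) - 1 + log(5))/6


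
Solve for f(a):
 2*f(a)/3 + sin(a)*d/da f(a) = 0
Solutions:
 f(a) = C1*(cos(a) + 1)^(1/3)/(cos(a) - 1)^(1/3)


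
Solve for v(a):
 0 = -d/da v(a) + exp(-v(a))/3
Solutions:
 v(a) = log(C1 + a/3)


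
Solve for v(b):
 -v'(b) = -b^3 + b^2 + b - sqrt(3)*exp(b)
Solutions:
 v(b) = C1 + b^4/4 - b^3/3 - b^2/2 + sqrt(3)*exp(b)


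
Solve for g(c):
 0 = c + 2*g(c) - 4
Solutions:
 g(c) = 2 - c/2


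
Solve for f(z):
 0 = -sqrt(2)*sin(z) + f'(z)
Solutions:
 f(z) = C1 - sqrt(2)*cos(z)


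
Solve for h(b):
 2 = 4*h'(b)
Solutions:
 h(b) = C1 + b/2


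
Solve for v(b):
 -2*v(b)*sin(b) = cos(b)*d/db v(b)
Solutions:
 v(b) = C1*cos(b)^2


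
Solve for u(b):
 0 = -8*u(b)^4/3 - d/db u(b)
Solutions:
 u(b) = (-1 - sqrt(3)*I)*(1/(C1 + 8*b))^(1/3)/2
 u(b) = (-1 + sqrt(3)*I)*(1/(C1 + 8*b))^(1/3)/2
 u(b) = (1/(C1 + 8*b))^(1/3)


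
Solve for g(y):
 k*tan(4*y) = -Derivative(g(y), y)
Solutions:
 g(y) = C1 + k*log(cos(4*y))/4


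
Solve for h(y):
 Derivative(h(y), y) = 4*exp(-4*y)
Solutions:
 h(y) = C1 - exp(-4*y)


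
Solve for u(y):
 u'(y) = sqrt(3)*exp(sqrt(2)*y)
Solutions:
 u(y) = C1 + sqrt(6)*exp(sqrt(2)*y)/2


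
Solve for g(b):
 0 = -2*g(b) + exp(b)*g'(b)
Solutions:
 g(b) = C1*exp(-2*exp(-b))


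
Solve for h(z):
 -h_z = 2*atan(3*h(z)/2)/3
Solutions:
 Integral(1/atan(3*_y/2), (_y, h(z))) = C1 - 2*z/3


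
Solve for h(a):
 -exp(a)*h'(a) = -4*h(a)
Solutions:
 h(a) = C1*exp(-4*exp(-a))


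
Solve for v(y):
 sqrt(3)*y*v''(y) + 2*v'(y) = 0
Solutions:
 v(y) = C1 + C2*y^(1 - 2*sqrt(3)/3)


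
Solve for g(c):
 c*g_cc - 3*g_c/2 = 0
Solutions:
 g(c) = C1 + C2*c^(5/2)


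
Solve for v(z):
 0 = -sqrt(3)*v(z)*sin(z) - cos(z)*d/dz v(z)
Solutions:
 v(z) = C1*cos(z)^(sqrt(3))


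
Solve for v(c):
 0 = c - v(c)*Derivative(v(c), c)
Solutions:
 v(c) = -sqrt(C1 + c^2)
 v(c) = sqrt(C1 + c^2)


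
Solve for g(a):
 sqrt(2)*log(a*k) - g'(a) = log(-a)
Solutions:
 g(a) = C1 + a*(sqrt(2)*log(-k) - sqrt(2) + 1) - a*(1 - sqrt(2))*log(-a)


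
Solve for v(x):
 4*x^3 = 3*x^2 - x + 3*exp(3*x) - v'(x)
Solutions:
 v(x) = C1 - x^4 + x^3 - x^2/2 + exp(3*x)


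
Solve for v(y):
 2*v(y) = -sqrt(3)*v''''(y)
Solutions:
 v(y) = (C1*sin(2^(3/4)*3^(7/8)*y/6) + C2*cos(2^(3/4)*3^(7/8)*y/6))*exp(-2^(3/4)*3^(7/8)*y/6) + (C3*sin(2^(3/4)*3^(7/8)*y/6) + C4*cos(2^(3/4)*3^(7/8)*y/6))*exp(2^(3/4)*3^(7/8)*y/6)


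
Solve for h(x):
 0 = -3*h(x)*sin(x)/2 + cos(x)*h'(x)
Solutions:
 h(x) = C1/cos(x)^(3/2)


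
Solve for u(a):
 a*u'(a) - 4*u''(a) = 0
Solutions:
 u(a) = C1 + C2*erfi(sqrt(2)*a/4)


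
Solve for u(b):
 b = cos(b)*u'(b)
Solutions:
 u(b) = C1 + Integral(b/cos(b), b)


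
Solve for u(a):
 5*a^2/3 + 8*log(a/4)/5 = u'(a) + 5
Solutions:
 u(a) = C1 + 5*a^3/9 + 8*a*log(a)/5 - 33*a/5 - 16*a*log(2)/5


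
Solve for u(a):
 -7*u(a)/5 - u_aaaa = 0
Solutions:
 u(a) = (C1*sin(sqrt(2)*5^(3/4)*7^(1/4)*a/10) + C2*cos(sqrt(2)*5^(3/4)*7^(1/4)*a/10))*exp(-sqrt(2)*5^(3/4)*7^(1/4)*a/10) + (C3*sin(sqrt(2)*5^(3/4)*7^(1/4)*a/10) + C4*cos(sqrt(2)*5^(3/4)*7^(1/4)*a/10))*exp(sqrt(2)*5^(3/4)*7^(1/4)*a/10)


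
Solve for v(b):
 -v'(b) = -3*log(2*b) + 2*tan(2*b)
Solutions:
 v(b) = C1 + 3*b*log(b) - 3*b + 3*b*log(2) + log(cos(2*b))


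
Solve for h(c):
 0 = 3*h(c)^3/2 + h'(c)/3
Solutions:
 h(c) = -sqrt(-1/(C1 - 9*c))
 h(c) = sqrt(-1/(C1 - 9*c))


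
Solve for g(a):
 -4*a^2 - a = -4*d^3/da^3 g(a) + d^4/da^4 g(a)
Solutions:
 g(a) = C1 + C2*a + C3*a^2 + C4*exp(4*a) + a^5/60 + a^4/32 + a^3/32


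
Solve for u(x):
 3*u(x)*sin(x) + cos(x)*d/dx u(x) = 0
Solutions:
 u(x) = C1*cos(x)^3


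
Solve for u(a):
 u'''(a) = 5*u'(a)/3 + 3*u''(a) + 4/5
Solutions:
 u(a) = C1 + C2*exp(a*(9 - sqrt(141))/6) + C3*exp(a*(9 + sqrt(141))/6) - 12*a/25


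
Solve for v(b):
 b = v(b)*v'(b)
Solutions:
 v(b) = -sqrt(C1 + b^2)
 v(b) = sqrt(C1 + b^2)


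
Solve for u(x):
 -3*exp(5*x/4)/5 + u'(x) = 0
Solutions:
 u(x) = C1 + 12*exp(5*x/4)/25


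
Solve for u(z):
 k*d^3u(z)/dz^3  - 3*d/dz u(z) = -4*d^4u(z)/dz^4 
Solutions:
 u(z) = C1 + C2*exp(-z*(k^2/(k^3 + sqrt(-k^6 + (k^3 - 648)^2) - 648)^(1/3) + k + (k^3 + sqrt(-k^6 + (k^3 - 648)^2) - 648)^(1/3))/12) + C3*exp(z*(-4*k^2/((-1 + sqrt(3)*I)*(k^3 + sqrt(-k^6 + (k^3 - 648)^2) - 648)^(1/3)) - 2*k + (k^3 + sqrt(-k^6 + (k^3 - 648)^2) - 648)^(1/3) - sqrt(3)*I*(k^3 + sqrt(-k^6 + (k^3 - 648)^2) - 648)^(1/3))/24) + C4*exp(z*(4*k^2/((1 + sqrt(3)*I)*(k^3 + sqrt(-k^6 + (k^3 - 648)^2) - 648)^(1/3)) - 2*k + (k^3 + sqrt(-k^6 + (k^3 - 648)^2) - 648)^(1/3) + sqrt(3)*I*(k^3 + sqrt(-k^6 + (k^3 - 648)^2) - 648)^(1/3))/24)


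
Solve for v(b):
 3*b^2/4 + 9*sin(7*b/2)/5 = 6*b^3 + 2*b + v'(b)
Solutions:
 v(b) = C1 - 3*b^4/2 + b^3/4 - b^2 - 18*cos(7*b/2)/35


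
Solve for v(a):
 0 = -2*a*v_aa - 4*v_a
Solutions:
 v(a) = C1 + C2/a


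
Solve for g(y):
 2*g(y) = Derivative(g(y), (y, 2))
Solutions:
 g(y) = C1*exp(-sqrt(2)*y) + C2*exp(sqrt(2)*y)


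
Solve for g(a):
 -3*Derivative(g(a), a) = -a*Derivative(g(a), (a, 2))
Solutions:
 g(a) = C1 + C2*a^4


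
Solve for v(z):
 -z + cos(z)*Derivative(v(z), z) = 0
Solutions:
 v(z) = C1 + Integral(z/cos(z), z)


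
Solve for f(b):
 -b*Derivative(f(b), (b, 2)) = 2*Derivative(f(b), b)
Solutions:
 f(b) = C1 + C2/b


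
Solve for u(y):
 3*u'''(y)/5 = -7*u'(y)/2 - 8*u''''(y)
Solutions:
 u(y) = C1 + C2*exp(y*(-2 + (20*sqrt(490070) + 14001)^(-1/3) + (20*sqrt(490070) + 14001)^(1/3))/80)*sin(sqrt(3)*y*(-(20*sqrt(490070) + 14001)^(1/3) + (20*sqrt(490070) + 14001)^(-1/3))/80) + C3*exp(y*(-2 + (20*sqrt(490070) + 14001)^(-1/3) + (20*sqrt(490070) + 14001)^(1/3))/80)*cos(sqrt(3)*y*(-(20*sqrt(490070) + 14001)^(1/3) + (20*sqrt(490070) + 14001)^(-1/3))/80) + C4*exp(-y*((20*sqrt(490070) + 14001)^(-1/3) + 1 + (20*sqrt(490070) + 14001)^(1/3))/40)


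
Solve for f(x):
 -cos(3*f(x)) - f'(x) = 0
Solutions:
 f(x) = -asin((C1 + exp(6*x))/(C1 - exp(6*x)))/3 + pi/3
 f(x) = asin((C1 + exp(6*x))/(C1 - exp(6*x)))/3


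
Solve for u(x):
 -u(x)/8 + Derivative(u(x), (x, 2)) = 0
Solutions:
 u(x) = C1*exp(-sqrt(2)*x/4) + C2*exp(sqrt(2)*x/4)


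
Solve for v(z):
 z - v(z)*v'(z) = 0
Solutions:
 v(z) = -sqrt(C1 + z^2)
 v(z) = sqrt(C1 + z^2)


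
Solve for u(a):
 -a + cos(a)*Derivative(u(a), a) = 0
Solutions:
 u(a) = C1 + Integral(a/cos(a), a)


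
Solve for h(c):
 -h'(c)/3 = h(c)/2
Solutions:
 h(c) = C1*exp(-3*c/2)


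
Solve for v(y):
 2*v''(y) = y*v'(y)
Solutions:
 v(y) = C1 + C2*erfi(y/2)


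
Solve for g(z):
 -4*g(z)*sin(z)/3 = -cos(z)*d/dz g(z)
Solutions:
 g(z) = C1/cos(z)^(4/3)


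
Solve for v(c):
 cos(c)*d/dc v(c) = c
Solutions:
 v(c) = C1 + Integral(c/cos(c), c)


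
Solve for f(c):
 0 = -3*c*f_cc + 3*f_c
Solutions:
 f(c) = C1 + C2*c^2


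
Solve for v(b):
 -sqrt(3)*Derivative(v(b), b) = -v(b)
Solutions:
 v(b) = C1*exp(sqrt(3)*b/3)


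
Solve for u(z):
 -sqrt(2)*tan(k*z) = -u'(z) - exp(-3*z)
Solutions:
 u(z) = C1 - Piecewise((-exp(-3*z)/3 - sqrt(2)*log(tan(k*z)^2 + 1)/(2*k), Ne(k, 0)), (-exp(-3*z)/3, True))


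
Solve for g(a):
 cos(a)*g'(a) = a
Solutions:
 g(a) = C1 + Integral(a/cos(a), a)


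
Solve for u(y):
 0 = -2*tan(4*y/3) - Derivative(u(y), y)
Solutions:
 u(y) = C1 + 3*log(cos(4*y/3))/2


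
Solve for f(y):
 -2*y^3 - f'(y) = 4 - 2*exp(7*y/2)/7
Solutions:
 f(y) = C1 - y^4/2 - 4*y + 4*exp(7*y/2)/49


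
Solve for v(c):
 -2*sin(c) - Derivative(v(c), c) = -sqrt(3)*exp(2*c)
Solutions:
 v(c) = C1 + sqrt(3)*exp(2*c)/2 + 2*cos(c)


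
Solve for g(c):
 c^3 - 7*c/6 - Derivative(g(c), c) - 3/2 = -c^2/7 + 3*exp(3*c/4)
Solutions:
 g(c) = C1 + c^4/4 + c^3/21 - 7*c^2/12 - 3*c/2 - 4*exp(3*c/4)


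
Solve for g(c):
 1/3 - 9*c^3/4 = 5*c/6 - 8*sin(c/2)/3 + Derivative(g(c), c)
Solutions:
 g(c) = C1 - 9*c^4/16 - 5*c^2/12 + c/3 - 16*cos(c/2)/3


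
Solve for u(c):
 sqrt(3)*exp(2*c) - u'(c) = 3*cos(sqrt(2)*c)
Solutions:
 u(c) = C1 + sqrt(3)*exp(2*c)/2 - 3*sqrt(2)*sin(sqrt(2)*c)/2


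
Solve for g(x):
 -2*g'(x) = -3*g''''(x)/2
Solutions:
 g(x) = C1 + C4*exp(6^(2/3)*x/3) + (C2*sin(2^(2/3)*3^(1/6)*x/2) + C3*cos(2^(2/3)*3^(1/6)*x/2))*exp(-6^(2/3)*x/6)


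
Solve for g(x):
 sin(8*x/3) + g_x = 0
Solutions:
 g(x) = C1 + 3*cos(8*x/3)/8


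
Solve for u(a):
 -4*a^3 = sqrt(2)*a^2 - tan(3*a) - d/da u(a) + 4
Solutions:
 u(a) = C1 + a^4 + sqrt(2)*a^3/3 + 4*a + log(cos(3*a))/3


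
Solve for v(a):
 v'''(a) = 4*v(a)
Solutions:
 v(a) = C3*exp(2^(2/3)*a) + (C1*sin(2^(2/3)*sqrt(3)*a/2) + C2*cos(2^(2/3)*sqrt(3)*a/2))*exp(-2^(2/3)*a/2)


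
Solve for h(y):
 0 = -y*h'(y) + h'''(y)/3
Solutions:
 h(y) = C1 + Integral(C2*airyai(3^(1/3)*y) + C3*airybi(3^(1/3)*y), y)


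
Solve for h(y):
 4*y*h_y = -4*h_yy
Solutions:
 h(y) = C1 + C2*erf(sqrt(2)*y/2)


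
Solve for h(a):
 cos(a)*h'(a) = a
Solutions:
 h(a) = C1 + Integral(a/cos(a), a)


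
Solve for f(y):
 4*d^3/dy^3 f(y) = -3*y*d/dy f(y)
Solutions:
 f(y) = C1 + Integral(C2*airyai(-6^(1/3)*y/2) + C3*airybi(-6^(1/3)*y/2), y)


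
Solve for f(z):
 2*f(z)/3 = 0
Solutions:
 f(z) = 0


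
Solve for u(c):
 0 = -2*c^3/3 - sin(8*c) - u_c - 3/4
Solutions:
 u(c) = C1 - c^4/6 - 3*c/4 + cos(8*c)/8


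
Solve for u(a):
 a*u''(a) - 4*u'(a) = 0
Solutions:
 u(a) = C1 + C2*a^5


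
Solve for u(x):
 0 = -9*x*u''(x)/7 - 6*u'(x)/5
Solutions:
 u(x) = C1 + C2*x^(1/15)


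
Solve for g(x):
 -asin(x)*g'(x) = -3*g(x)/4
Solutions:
 g(x) = C1*exp(3*Integral(1/asin(x), x)/4)


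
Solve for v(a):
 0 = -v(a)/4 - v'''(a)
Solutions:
 v(a) = C3*exp(-2^(1/3)*a/2) + (C1*sin(2^(1/3)*sqrt(3)*a/4) + C2*cos(2^(1/3)*sqrt(3)*a/4))*exp(2^(1/3)*a/4)


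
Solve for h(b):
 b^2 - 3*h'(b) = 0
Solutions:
 h(b) = C1 + b^3/9


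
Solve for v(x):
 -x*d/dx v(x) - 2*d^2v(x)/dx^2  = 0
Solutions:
 v(x) = C1 + C2*erf(x/2)


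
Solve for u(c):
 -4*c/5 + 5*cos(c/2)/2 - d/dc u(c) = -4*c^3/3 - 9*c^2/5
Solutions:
 u(c) = C1 + c^4/3 + 3*c^3/5 - 2*c^2/5 + 5*sin(c/2)


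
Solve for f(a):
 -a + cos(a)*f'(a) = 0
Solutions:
 f(a) = C1 + Integral(a/cos(a), a)


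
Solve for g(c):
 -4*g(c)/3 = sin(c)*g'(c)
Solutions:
 g(c) = C1*(cos(c) + 1)^(2/3)/(cos(c) - 1)^(2/3)


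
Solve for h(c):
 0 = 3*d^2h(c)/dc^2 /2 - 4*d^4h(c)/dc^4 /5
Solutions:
 h(c) = C1 + C2*c + C3*exp(-sqrt(30)*c/4) + C4*exp(sqrt(30)*c/4)


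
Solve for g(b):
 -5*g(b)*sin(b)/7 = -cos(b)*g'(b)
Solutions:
 g(b) = C1/cos(b)^(5/7)


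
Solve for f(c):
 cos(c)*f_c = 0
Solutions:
 f(c) = C1


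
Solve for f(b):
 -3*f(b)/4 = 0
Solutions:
 f(b) = 0


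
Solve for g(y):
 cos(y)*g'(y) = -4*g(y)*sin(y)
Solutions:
 g(y) = C1*cos(y)^4


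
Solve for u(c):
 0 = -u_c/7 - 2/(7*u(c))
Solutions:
 u(c) = -sqrt(C1 - 4*c)
 u(c) = sqrt(C1 - 4*c)


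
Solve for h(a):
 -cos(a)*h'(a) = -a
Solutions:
 h(a) = C1 + Integral(a/cos(a), a)


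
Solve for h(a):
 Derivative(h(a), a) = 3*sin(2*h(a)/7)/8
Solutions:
 -3*a/8 + 7*log(cos(2*h(a)/7) - 1)/4 - 7*log(cos(2*h(a)/7) + 1)/4 = C1


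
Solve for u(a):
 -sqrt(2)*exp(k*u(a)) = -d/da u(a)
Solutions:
 u(a) = Piecewise((log(-1/(C1*k + sqrt(2)*a*k))/k, Ne(k, 0)), (nan, True))
 u(a) = Piecewise((C1 + sqrt(2)*a, Eq(k, 0)), (nan, True))


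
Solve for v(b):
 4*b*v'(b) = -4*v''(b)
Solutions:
 v(b) = C1 + C2*erf(sqrt(2)*b/2)


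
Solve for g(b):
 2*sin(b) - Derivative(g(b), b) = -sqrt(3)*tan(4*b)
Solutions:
 g(b) = C1 - sqrt(3)*log(cos(4*b))/4 - 2*cos(b)


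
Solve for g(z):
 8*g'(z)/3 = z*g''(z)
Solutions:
 g(z) = C1 + C2*z^(11/3)


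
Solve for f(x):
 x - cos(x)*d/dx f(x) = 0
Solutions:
 f(x) = C1 + Integral(x/cos(x), x)


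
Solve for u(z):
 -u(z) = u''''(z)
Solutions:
 u(z) = (C1*sin(sqrt(2)*z/2) + C2*cos(sqrt(2)*z/2))*exp(-sqrt(2)*z/2) + (C3*sin(sqrt(2)*z/2) + C4*cos(sqrt(2)*z/2))*exp(sqrt(2)*z/2)


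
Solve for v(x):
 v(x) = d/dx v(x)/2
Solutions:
 v(x) = C1*exp(2*x)


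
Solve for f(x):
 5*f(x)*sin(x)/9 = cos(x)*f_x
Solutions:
 f(x) = C1/cos(x)^(5/9)


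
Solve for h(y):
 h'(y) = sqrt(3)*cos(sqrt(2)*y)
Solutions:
 h(y) = C1 + sqrt(6)*sin(sqrt(2)*y)/2


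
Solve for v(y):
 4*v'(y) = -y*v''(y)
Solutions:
 v(y) = C1 + C2/y^3


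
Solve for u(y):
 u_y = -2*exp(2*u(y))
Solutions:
 u(y) = log(-sqrt(-1/(C1 - 2*y))) - log(2)/2
 u(y) = log(-1/(C1 - 2*y))/2 - log(2)/2


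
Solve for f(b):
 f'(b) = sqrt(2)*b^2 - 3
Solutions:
 f(b) = C1 + sqrt(2)*b^3/3 - 3*b


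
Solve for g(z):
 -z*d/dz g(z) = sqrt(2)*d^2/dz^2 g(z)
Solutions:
 g(z) = C1 + C2*erf(2^(1/4)*z/2)


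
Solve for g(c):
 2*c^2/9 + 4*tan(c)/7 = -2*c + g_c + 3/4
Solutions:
 g(c) = C1 + 2*c^3/27 + c^2 - 3*c/4 - 4*log(cos(c))/7


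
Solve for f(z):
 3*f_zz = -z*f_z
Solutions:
 f(z) = C1 + C2*erf(sqrt(6)*z/6)


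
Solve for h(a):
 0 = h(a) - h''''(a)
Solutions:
 h(a) = C1*exp(-a) + C2*exp(a) + C3*sin(a) + C4*cos(a)


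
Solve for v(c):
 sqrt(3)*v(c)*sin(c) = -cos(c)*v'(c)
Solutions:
 v(c) = C1*cos(c)^(sqrt(3))


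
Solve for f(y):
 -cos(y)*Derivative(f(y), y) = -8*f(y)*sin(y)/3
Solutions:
 f(y) = C1/cos(y)^(8/3)


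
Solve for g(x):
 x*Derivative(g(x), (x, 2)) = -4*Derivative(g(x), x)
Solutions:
 g(x) = C1 + C2/x^3


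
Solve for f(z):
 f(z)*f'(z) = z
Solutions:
 f(z) = -sqrt(C1 + z^2)
 f(z) = sqrt(C1 + z^2)


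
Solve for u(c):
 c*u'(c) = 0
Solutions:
 u(c) = C1


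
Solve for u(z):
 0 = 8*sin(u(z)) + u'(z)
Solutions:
 u(z) = -acos((-C1 - exp(16*z))/(C1 - exp(16*z))) + 2*pi
 u(z) = acos((-C1 - exp(16*z))/(C1 - exp(16*z)))


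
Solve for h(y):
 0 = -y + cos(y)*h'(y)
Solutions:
 h(y) = C1 + Integral(y/cos(y), y)


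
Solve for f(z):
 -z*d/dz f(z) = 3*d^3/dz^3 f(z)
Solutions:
 f(z) = C1 + Integral(C2*airyai(-3^(2/3)*z/3) + C3*airybi(-3^(2/3)*z/3), z)


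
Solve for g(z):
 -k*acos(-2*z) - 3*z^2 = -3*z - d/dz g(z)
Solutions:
 g(z) = C1 + k*(z*acos(-2*z) + sqrt(1 - 4*z^2)/2) + z^3 - 3*z^2/2


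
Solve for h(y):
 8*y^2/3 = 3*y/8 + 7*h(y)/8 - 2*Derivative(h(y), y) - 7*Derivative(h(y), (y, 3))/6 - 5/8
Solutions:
 h(y) = C1*exp(7^(1/3)*y*(-(147 + sqrt(50281))^(1/3) + 16*7^(1/3)/(147 + sqrt(50281))^(1/3))/28)*sin(sqrt(3)*7^(1/3)*y*(16*7^(1/3)/(147 + sqrt(50281))^(1/3) + (147 + sqrt(50281))^(1/3))/28) + C2*exp(7^(1/3)*y*(-(147 + sqrt(50281))^(1/3) + 16*7^(1/3)/(147 + sqrt(50281))^(1/3))/28)*cos(sqrt(3)*7^(1/3)*y*(16*7^(1/3)/(147 + sqrt(50281))^(1/3) + (147 + sqrt(50281))^(1/3))/28) + C3*exp(-7^(1/3)*y*(-(147 + sqrt(50281))^(1/3) + 16*7^(1/3)/(147 + sqrt(50281))^(1/3))/14) + 64*y^2/21 + 1985*y/147 + 32495/1029


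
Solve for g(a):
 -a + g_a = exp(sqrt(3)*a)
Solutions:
 g(a) = C1 + a^2/2 + sqrt(3)*exp(sqrt(3)*a)/3


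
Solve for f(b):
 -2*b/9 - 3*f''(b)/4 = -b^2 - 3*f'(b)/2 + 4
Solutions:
 f(b) = C1 + C2*exp(2*b) - 2*b^3/9 - 7*b^2/27 + 65*b/27


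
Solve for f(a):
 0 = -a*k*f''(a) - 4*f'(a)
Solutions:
 f(a) = C1 + a^(((re(k) - 4)*re(k) + im(k)^2)/(re(k)^2 + im(k)^2))*(C2*sin(4*log(a)*Abs(im(k))/(re(k)^2 + im(k)^2)) + C3*cos(4*log(a)*im(k)/(re(k)^2 + im(k)^2)))


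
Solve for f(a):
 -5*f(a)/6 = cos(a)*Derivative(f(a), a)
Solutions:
 f(a) = C1*(sin(a) - 1)^(5/12)/(sin(a) + 1)^(5/12)


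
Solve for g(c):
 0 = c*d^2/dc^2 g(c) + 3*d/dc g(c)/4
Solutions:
 g(c) = C1 + C2*c^(1/4)


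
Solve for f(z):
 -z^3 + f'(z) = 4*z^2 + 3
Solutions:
 f(z) = C1 + z^4/4 + 4*z^3/3 + 3*z


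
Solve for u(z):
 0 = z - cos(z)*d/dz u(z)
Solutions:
 u(z) = C1 + Integral(z/cos(z), z)


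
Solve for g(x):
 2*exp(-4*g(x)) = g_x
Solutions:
 g(x) = log(-I*(C1 + 8*x)^(1/4))
 g(x) = log(I*(C1 + 8*x)^(1/4))
 g(x) = log(-(C1 + 8*x)^(1/4))
 g(x) = log(C1 + 8*x)/4


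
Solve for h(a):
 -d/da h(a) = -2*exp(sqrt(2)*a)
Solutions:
 h(a) = C1 + sqrt(2)*exp(sqrt(2)*a)


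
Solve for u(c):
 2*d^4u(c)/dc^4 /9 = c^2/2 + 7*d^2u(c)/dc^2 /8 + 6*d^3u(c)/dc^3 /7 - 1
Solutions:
 u(c) = C1 + C2*c + C3*exp(3*c*(18 - sqrt(667))/28) + C4*exp(3*c*(18 + sqrt(667))/28) - c^4/21 + 64*c^3/343 - 18460*c^2/151263


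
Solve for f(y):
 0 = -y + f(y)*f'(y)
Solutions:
 f(y) = -sqrt(C1 + y^2)
 f(y) = sqrt(C1 + y^2)


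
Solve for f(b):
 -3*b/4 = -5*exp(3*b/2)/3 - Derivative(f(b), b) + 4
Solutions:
 f(b) = C1 + 3*b^2/8 + 4*b - 10*exp(3*b/2)/9


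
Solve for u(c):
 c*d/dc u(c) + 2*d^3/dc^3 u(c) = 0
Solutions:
 u(c) = C1 + Integral(C2*airyai(-2^(2/3)*c/2) + C3*airybi(-2^(2/3)*c/2), c)


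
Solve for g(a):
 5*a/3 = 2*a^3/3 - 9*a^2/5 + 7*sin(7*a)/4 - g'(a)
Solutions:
 g(a) = C1 + a^4/6 - 3*a^3/5 - 5*a^2/6 - cos(7*a)/4


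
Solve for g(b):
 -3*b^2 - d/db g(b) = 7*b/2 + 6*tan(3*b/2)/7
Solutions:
 g(b) = C1 - b^3 - 7*b^2/4 + 4*log(cos(3*b/2))/7


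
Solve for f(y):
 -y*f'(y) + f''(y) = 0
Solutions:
 f(y) = C1 + C2*erfi(sqrt(2)*y/2)


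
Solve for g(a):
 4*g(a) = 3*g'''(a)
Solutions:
 g(a) = C3*exp(6^(2/3)*a/3) + (C1*sin(2^(2/3)*3^(1/6)*a/2) + C2*cos(2^(2/3)*3^(1/6)*a/2))*exp(-6^(2/3)*a/6)


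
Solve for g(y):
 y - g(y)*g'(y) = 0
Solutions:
 g(y) = -sqrt(C1 + y^2)
 g(y) = sqrt(C1 + y^2)


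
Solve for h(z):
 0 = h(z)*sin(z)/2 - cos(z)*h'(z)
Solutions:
 h(z) = C1/sqrt(cos(z))


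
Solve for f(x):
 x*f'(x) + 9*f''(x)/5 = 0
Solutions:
 f(x) = C1 + C2*erf(sqrt(10)*x/6)


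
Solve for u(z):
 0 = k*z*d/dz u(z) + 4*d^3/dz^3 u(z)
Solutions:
 u(z) = C1 + Integral(C2*airyai(2^(1/3)*z*(-k)^(1/3)/2) + C3*airybi(2^(1/3)*z*(-k)^(1/3)/2), z)


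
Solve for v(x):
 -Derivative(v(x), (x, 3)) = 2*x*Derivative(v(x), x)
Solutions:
 v(x) = C1 + Integral(C2*airyai(-2^(1/3)*x) + C3*airybi(-2^(1/3)*x), x)


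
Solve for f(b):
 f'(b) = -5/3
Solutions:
 f(b) = C1 - 5*b/3


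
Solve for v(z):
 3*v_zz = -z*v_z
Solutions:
 v(z) = C1 + C2*erf(sqrt(6)*z/6)


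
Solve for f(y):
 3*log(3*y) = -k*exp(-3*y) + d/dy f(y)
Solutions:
 f(y) = C1 - k*exp(-3*y)/3 + 3*y*log(y) + 3*y*(-1 + log(3))


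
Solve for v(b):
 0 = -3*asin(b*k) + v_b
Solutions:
 v(b) = C1 + 3*Piecewise((b*asin(b*k) + sqrt(-b^2*k^2 + 1)/k, Ne(k, 0)), (0, True))


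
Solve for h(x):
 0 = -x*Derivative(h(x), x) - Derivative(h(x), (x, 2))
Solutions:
 h(x) = C1 + C2*erf(sqrt(2)*x/2)


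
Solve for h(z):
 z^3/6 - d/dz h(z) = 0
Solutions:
 h(z) = C1 + z^4/24


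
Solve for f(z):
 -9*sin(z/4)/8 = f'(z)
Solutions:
 f(z) = C1 + 9*cos(z/4)/2


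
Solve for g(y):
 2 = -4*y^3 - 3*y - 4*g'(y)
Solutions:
 g(y) = C1 - y^4/4 - 3*y^2/8 - y/2


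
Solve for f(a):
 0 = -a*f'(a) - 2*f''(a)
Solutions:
 f(a) = C1 + C2*erf(a/2)


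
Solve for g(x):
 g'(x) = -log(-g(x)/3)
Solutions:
 Integral(1/(log(-_y) - log(3)), (_y, g(x))) = C1 - x


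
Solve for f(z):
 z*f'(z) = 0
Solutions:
 f(z) = C1


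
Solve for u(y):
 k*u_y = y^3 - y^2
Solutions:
 u(y) = C1 + y^4/(4*k) - y^3/(3*k)


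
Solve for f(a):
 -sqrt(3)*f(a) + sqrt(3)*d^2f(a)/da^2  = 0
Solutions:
 f(a) = C1*exp(-a) + C2*exp(a)


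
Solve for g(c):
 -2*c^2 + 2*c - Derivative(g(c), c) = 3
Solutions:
 g(c) = C1 - 2*c^3/3 + c^2 - 3*c


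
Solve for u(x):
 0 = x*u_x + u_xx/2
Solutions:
 u(x) = C1 + C2*erf(x)


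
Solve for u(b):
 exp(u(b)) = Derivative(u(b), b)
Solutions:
 u(b) = log(-1/(C1 + b))


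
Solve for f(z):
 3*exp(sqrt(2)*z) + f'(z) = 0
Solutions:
 f(z) = C1 - 3*sqrt(2)*exp(sqrt(2)*z)/2


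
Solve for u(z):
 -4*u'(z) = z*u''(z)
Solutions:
 u(z) = C1 + C2/z^3


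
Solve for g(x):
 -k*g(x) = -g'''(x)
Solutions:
 g(x) = C1*exp(k^(1/3)*x) + C2*exp(k^(1/3)*x*(-1 + sqrt(3)*I)/2) + C3*exp(-k^(1/3)*x*(1 + sqrt(3)*I)/2)


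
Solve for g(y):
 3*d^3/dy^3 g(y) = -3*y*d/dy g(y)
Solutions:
 g(y) = C1 + Integral(C2*airyai(-y) + C3*airybi(-y), y)


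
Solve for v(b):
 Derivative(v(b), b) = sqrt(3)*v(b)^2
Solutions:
 v(b) = -1/(C1 + sqrt(3)*b)


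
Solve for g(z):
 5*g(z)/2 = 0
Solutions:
 g(z) = 0


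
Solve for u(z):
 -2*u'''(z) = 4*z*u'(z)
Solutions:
 u(z) = C1 + Integral(C2*airyai(-2^(1/3)*z) + C3*airybi(-2^(1/3)*z), z)


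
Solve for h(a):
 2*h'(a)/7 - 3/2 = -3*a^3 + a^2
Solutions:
 h(a) = C1 - 21*a^4/8 + 7*a^3/6 + 21*a/4


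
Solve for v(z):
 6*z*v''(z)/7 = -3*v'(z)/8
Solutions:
 v(z) = C1 + C2*z^(9/16)


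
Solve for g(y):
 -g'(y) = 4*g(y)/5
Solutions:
 g(y) = C1*exp(-4*y/5)


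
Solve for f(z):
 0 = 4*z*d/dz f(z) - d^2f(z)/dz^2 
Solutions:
 f(z) = C1 + C2*erfi(sqrt(2)*z)


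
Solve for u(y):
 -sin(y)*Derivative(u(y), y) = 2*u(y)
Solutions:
 u(y) = C1*(cos(y) + 1)/(cos(y) - 1)


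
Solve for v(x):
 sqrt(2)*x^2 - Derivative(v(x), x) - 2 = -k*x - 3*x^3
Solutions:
 v(x) = C1 + k*x^2/2 + 3*x^4/4 + sqrt(2)*x^3/3 - 2*x


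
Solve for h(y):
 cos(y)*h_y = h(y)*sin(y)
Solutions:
 h(y) = C1/cos(y)


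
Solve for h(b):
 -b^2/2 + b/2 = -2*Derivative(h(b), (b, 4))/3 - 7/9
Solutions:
 h(b) = C1 + C2*b + C3*b^2 + C4*b^3 + b^6/480 - b^5/160 - 7*b^4/144


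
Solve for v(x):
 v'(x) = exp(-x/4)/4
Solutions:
 v(x) = C1 - 1/exp(x)^(1/4)


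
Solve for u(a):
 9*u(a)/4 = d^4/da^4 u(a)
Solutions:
 u(a) = C1*exp(-sqrt(6)*a/2) + C2*exp(sqrt(6)*a/2) + C3*sin(sqrt(6)*a/2) + C4*cos(sqrt(6)*a/2)


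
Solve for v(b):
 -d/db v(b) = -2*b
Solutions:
 v(b) = C1 + b^2


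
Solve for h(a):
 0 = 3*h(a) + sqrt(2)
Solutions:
 h(a) = -sqrt(2)/3


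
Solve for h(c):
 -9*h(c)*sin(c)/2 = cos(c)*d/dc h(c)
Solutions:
 h(c) = C1*cos(c)^(9/2)


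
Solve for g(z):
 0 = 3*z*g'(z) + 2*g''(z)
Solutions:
 g(z) = C1 + C2*erf(sqrt(3)*z/2)


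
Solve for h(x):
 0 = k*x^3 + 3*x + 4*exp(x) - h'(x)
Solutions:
 h(x) = C1 + k*x^4/4 + 3*x^2/2 + 4*exp(x)


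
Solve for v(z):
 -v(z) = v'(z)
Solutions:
 v(z) = C1*exp(-z)


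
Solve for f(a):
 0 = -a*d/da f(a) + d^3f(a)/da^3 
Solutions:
 f(a) = C1 + Integral(C2*airyai(a) + C3*airybi(a), a)


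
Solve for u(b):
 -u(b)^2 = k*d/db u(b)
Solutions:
 u(b) = k/(C1*k + b)


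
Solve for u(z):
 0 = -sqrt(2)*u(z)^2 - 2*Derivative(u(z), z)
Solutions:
 u(z) = 2/(C1 + sqrt(2)*z)


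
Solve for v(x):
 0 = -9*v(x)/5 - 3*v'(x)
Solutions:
 v(x) = C1*exp(-3*x/5)


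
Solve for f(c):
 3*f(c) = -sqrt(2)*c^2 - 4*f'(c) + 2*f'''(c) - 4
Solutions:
 f(c) = C1*exp(-6^(1/3)*c*(4*6^(1/3)/(sqrt(345) + 27)^(1/3) + (sqrt(345) + 27)^(1/3))/12)*sin(2^(1/3)*3^(1/6)*c*(-3^(2/3)*(sqrt(345) + 27)^(1/3)/12 + 2^(1/3)/(sqrt(345) + 27)^(1/3))) + C2*exp(-6^(1/3)*c*(4*6^(1/3)/(sqrt(345) + 27)^(1/3) + (sqrt(345) + 27)^(1/3))/12)*cos(2^(1/3)*3^(1/6)*c*(-3^(2/3)*(sqrt(345) + 27)^(1/3)/12 + 2^(1/3)/(sqrt(345) + 27)^(1/3))) + C3*exp(6^(1/3)*c*(4*6^(1/3)/(sqrt(345) + 27)^(1/3) + (sqrt(345) + 27)^(1/3))/6) - sqrt(2)*c^2/3 + 8*sqrt(2)*c/9 - 32*sqrt(2)/27 - 4/3


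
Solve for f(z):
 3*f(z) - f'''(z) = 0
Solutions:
 f(z) = C3*exp(3^(1/3)*z) + (C1*sin(3^(5/6)*z/2) + C2*cos(3^(5/6)*z/2))*exp(-3^(1/3)*z/2)


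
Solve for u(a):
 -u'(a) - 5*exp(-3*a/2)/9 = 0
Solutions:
 u(a) = C1 + 10*exp(-3*a/2)/27


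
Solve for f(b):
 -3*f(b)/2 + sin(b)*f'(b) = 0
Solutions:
 f(b) = C1*(cos(b) - 1)^(3/4)/(cos(b) + 1)^(3/4)


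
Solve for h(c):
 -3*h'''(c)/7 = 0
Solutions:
 h(c) = C1 + C2*c + C3*c^2


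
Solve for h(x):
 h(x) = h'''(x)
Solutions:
 h(x) = C3*exp(x) + (C1*sin(sqrt(3)*x/2) + C2*cos(sqrt(3)*x/2))*exp(-x/2)


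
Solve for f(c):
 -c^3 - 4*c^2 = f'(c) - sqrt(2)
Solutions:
 f(c) = C1 - c^4/4 - 4*c^3/3 + sqrt(2)*c


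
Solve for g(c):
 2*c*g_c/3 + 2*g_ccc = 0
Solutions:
 g(c) = C1 + Integral(C2*airyai(-3^(2/3)*c/3) + C3*airybi(-3^(2/3)*c/3), c)


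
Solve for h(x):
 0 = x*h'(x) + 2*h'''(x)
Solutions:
 h(x) = C1 + Integral(C2*airyai(-2^(2/3)*x/2) + C3*airybi(-2^(2/3)*x/2), x)


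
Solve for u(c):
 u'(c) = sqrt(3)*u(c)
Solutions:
 u(c) = C1*exp(sqrt(3)*c)


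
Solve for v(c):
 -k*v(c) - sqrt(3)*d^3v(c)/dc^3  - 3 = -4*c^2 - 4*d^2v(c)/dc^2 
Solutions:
 v(c) = C1*exp(c*(2^(2/3)*sqrt(3)*(81*k + sqrt((81*k - 128)^2 - 16384) - 128)^(1/3) - 3*2^(2/3)*I*(81*k + sqrt((81*k - 128)^2 - 16384) - 128)^(1/3) + 16*sqrt(3) - 384*2^(1/3)/((-sqrt(3) + 3*I)*(81*k + sqrt((81*k - 128)^2 - 16384) - 128)^(1/3)))/36) + C2*exp(c*(2^(2/3)*sqrt(3)*(81*k + sqrt((81*k - 128)^2 - 16384) - 128)^(1/3) + 3*2^(2/3)*I*(81*k + sqrt((81*k - 128)^2 - 16384) - 128)^(1/3) + 16*sqrt(3) + 384*2^(1/3)/((sqrt(3) + 3*I)*(81*k + sqrt((81*k - 128)^2 - 16384) - 128)^(1/3)))/36) + C3*exp(sqrt(3)*c*(-2^(2/3)*(81*k + sqrt((81*k - 128)^2 - 16384) - 128)^(1/3) + 8 - 32*2^(1/3)/(81*k + sqrt((81*k - 128)^2 - 16384) - 128)^(1/3))/18) + 4*c^2/k - 3/k + 32/k^2


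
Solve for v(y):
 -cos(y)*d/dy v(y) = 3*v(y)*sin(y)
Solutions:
 v(y) = C1*cos(y)^3


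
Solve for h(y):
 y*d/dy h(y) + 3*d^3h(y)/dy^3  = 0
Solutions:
 h(y) = C1 + Integral(C2*airyai(-3^(2/3)*y/3) + C3*airybi(-3^(2/3)*y/3), y)


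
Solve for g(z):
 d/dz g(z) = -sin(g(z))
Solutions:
 g(z) = -acos((-C1 - exp(2*z))/(C1 - exp(2*z))) + 2*pi
 g(z) = acos((-C1 - exp(2*z))/(C1 - exp(2*z)))


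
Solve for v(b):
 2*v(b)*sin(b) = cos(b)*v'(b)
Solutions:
 v(b) = C1/cos(b)^2


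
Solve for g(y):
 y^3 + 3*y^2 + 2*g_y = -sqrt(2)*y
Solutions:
 g(y) = C1 - y^4/8 - y^3/2 - sqrt(2)*y^2/4


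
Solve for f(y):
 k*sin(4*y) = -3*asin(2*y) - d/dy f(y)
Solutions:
 f(y) = C1 + k*cos(4*y)/4 - 3*y*asin(2*y) - 3*sqrt(1 - 4*y^2)/2


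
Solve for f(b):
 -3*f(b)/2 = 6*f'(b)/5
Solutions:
 f(b) = C1*exp(-5*b/4)


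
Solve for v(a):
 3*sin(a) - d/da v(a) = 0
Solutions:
 v(a) = C1 - 3*cos(a)


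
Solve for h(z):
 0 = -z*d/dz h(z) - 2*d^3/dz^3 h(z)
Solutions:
 h(z) = C1 + Integral(C2*airyai(-2^(2/3)*z/2) + C3*airybi(-2^(2/3)*z/2), z)


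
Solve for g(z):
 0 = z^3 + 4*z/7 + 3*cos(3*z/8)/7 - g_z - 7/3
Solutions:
 g(z) = C1 + z^4/4 + 2*z^2/7 - 7*z/3 + 8*sin(3*z/8)/7


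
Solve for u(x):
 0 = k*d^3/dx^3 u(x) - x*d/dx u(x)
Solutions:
 u(x) = C1 + Integral(C2*airyai(x*(1/k)^(1/3)) + C3*airybi(x*(1/k)^(1/3)), x)


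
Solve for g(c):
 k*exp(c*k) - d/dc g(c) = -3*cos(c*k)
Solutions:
 g(c) = C1 + exp(c*k) + 3*sin(c*k)/k


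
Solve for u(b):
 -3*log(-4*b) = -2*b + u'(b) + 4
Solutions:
 u(b) = C1 + b^2 - 3*b*log(-b) + b*(-6*log(2) - 1)


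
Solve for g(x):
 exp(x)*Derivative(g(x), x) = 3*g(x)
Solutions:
 g(x) = C1*exp(-3*exp(-x))


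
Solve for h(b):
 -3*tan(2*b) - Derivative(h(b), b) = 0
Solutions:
 h(b) = C1 + 3*log(cos(2*b))/2


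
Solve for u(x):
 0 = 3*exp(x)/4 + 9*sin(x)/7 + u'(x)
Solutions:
 u(x) = C1 - 3*exp(x)/4 + 9*cos(x)/7


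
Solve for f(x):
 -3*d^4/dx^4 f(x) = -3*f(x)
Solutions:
 f(x) = C1*exp(-x) + C2*exp(x) + C3*sin(x) + C4*cos(x)


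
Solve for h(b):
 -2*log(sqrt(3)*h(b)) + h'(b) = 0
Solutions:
 -Integral(1/(2*log(_y) + log(3)), (_y, h(b))) = C1 - b


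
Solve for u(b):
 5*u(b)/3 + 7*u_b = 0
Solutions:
 u(b) = C1*exp(-5*b/21)


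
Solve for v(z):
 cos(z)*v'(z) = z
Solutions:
 v(z) = C1 + Integral(z/cos(z), z)


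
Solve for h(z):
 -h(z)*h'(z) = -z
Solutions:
 h(z) = -sqrt(C1 + z^2)
 h(z) = sqrt(C1 + z^2)


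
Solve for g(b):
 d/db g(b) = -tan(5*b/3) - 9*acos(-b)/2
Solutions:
 g(b) = C1 - 9*b*acos(-b)/2 - 9*sqrt(1 - b^2)/2 + 3*log(cos(5*b/3))/5


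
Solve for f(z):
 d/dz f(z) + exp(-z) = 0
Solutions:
 f(z) = C1 + exp(-z)


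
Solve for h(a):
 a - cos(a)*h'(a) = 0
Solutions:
 h(a) = C1 + Integral(a/cos(a), a)


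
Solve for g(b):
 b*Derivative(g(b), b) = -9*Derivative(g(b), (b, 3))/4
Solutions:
 g(b) = C1 + Integral(C2*airyai(-2^(2/3)*3^(1/3)*b/3) + C3*airybi(-2^(2/3)*3^(1/3)*b/3), b)


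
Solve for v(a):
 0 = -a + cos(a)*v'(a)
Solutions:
 v(a) = C1 + Integral(a/cos(a), a)


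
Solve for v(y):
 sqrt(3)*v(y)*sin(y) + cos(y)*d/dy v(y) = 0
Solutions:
 v(y) = C1*cos(y)^(sqrt(3))


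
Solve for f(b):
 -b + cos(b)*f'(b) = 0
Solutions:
 f(b) = C1 + Integral(b/cos(b), b)


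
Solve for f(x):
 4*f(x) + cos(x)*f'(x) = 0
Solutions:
 f(x) = C1*(sin(x)^2 - 2*sin(x) + 1)/(sin(x)^2 + 2*sin(x) + 1)


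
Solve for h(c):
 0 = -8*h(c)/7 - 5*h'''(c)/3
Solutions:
 h(c) = C3*exp(-2*3^(1/3)*35^(2/3)*c/35) + (C1*sin(3^(5/6)*35^(2/3)*c/35) + C2*cos(3^(5/6)*35^(2/3)*c/35))*exp(3^(1/3)*35^(2/3)*c/35)


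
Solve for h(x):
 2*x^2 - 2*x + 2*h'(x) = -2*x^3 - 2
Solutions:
 h(x) = C1 - x^4/4 - x^3/3 + x^2/2 - x


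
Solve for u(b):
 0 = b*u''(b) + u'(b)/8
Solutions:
 u(b) = C1 + C2*b^(7/8)


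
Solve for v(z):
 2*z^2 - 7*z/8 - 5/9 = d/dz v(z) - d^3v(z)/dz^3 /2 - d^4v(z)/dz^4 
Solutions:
 v(z) = C1 + C2*exp(-z*((6*sqrt(318) + 107)^(-1/3) + 2 + (6*sqrt(318) + 107)^(1/3))/12)*sin(sqrt(3)*z*(-(6*sqrt(318) + 107)^(1/3) + (6*sqrt(318) + 107)^(-1/3))/12) + C3*exp(-z*((6*sqrt(318) + 107)^(-1/3) + 2 + (6*sqrt(318) + 107)^(1/3))/12)*cos(sqrt(3)*z*(-(6*sqrt(318) + 107)^(1/3) + (6*sqrt(318) + 107)^(-1/3))/12) + C4*exp(z*(-1 + (6*sqrt(318) + 107)^(-1/3) + (6*sqrt(318) + 107)^(1/3))/6) + 2*z^3/3 - 7*z^2/16 + 13*z/9


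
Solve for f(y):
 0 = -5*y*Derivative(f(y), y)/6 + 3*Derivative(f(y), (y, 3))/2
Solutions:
 f(y) = C1 + Integral(C2*airyai(15^(1/3)*y/3) + C3*airybi(15^(1/3)*y/3), y)


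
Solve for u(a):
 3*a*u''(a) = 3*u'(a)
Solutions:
 u(a) = C1 + C2*a^2


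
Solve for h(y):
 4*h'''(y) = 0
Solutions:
 h(y) = C1 + C2*y + C3*y^2


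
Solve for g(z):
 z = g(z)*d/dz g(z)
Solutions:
 g(z) = -sqrt(C1 + z^2)
 g(z) = sqrt(C1 + z^2)


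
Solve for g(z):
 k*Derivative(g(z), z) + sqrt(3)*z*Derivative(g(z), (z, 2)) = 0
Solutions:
 g(z) = C1 + z^(-sqrt(3)*re(k)/3 + 1)*(C2*sin(sqrt(3)*log(z)*Abs(im(k))/3) + C3*cos(sqrt(3)*log(z)*im(k)/3))


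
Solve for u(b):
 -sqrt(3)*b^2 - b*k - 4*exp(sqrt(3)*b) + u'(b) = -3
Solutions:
 u(b) = C1 + sqrt(3)*b^3/3 + b^2*k/2 - 3*b + 4*sqrt(3)*exp(sqrt(3)*b)/3


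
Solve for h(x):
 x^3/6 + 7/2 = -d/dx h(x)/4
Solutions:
 h(x) = C1 - x^4/6 - 14*x


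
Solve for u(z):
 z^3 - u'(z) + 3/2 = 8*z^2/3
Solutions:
 u(z) = C1 + z^4/4 - 8*z^3/9 + 3*z/2


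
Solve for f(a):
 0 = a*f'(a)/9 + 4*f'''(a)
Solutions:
 f(a) = C1 + Integral(C2*airyai(-6^(1/3)*a/6) + C3*airybi(-6^(1/3)*a/6), a)


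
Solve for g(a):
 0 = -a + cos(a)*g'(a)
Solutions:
 g(a) = C1 + Integral(a/cos(a), a)


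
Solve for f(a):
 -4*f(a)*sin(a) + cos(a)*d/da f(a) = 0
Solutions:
 f(a) = C1/cos(a)^4


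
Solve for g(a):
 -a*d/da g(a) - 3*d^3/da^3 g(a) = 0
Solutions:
 g(a) = C1 + Integral(C2*airyai(-3^(2/3)*a/3) + C3*airybi(-3^(2/3)*a/3), a)


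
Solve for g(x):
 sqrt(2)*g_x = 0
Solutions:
 g(x) = C1


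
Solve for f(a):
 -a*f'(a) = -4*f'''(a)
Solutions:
 f(a) = C1 + Integral(C2*airyai(2^(1/3)*a/2) + C3*airybi(2^(1/3)*a/2), a)


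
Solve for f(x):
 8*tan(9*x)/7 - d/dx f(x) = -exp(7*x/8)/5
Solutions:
 f(x) = C1 + 8*exp(7*x/8)/35 - 8*log(cos(9*x))/63


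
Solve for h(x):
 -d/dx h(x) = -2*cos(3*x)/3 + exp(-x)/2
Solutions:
 h(x) = C1 + 2*sin(3*x)/9 + exp(-x)/2


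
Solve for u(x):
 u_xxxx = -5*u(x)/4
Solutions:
 u(x) = (C1*sin(5^(1/4)*x/2) + C2*cos(5^(1/4)*x/2))*exp(-5^(1/4)*x/2) + (C3*sin(5^(1/4)*x/2) + C4*cos(5^(1/4)*x/2))*exp(5^(1/4)*x/2)


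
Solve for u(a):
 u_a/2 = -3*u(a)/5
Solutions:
 u(a) = C1*exp(-6*a/5)


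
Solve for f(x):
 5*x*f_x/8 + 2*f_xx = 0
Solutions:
 f(x) = C1 + C2*erf(sqrt(10)*x/8)


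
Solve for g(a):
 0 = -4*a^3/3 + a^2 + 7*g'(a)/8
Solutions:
 g(a) = C1 + 8*a^4/21 - 8*a^3/21


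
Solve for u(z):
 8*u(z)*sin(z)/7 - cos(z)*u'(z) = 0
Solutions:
 u(z) = C1/cos(z)^(8/7)


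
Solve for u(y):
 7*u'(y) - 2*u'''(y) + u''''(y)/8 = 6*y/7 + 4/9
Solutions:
 u(y) = C1 + C2*exp(2*y) + C3*exp(y*(7 - sqrt(77))) + C4*exp(y*(7 + sqrt(77))) + 3*y^2/49 + 4*y/63


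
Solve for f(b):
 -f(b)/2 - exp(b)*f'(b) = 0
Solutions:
 f(b) = C1*exp(exp(-b)/2)


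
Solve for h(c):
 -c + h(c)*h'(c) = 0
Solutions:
 h(c) = -sqrt(C1 + c^2)
 h(c) = sqrt(C1 + c^2)


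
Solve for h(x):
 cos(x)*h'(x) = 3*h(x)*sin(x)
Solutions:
 h(x) = C1/cos(x)^3


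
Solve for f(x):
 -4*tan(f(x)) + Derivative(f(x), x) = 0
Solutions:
 f(x) = pi - asin(C1*exp(4*x))
 f(x) = asin(C1*exp(4*x))


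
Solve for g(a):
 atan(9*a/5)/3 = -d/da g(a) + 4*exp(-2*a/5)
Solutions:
 g(a) = C1 - a*atan(9*a/5)/3 + 5*log(81*a^2 + 25)/54 - 10*exp(-2*a/5)


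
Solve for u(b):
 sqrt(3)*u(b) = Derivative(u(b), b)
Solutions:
 u(b) = C1*exp(sqrt(3)*b)


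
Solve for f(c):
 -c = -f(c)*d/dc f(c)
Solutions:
 f(c) = -sqrt(C1 + c^2)
 f(c) = sqrt(C1 + c^2)


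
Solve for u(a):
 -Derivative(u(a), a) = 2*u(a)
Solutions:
 u(a) = C1*exp(-2*a)


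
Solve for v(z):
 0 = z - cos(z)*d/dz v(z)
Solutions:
 v(z) = C1 + Integral(z/cos(z), z)


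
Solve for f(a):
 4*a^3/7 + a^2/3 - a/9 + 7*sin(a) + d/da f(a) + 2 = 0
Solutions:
 f(a) = C1 - a^4/7 - a^3/9 + a^2/18 - 2*a + 7*cos(a)


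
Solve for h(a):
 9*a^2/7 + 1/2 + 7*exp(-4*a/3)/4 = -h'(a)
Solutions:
 h(a) = C1 - 3*a^3/7 - a/2 + 21*exp(-4*a/3)/16


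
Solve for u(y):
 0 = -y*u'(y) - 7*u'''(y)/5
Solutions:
 u(y) = C1 + Integral(C2*airyai(-5^(1/3)*7^(2/3)*y/7) + C3*airybi(-5^(1/3)*7^(2/3)*y/7), y)


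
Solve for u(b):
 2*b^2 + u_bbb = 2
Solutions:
 u(b) = C1 + C2*b + C3*b^2 - b^5/30 + b^3/3


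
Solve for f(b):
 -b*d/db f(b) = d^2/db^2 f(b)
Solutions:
 f(b) = C1 + C2*erf(sqrt(2)*b/2)


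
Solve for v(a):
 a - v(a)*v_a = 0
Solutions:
 v(a) = -sqrt(C1 + a^2)
 v(a) = sqrt(C1 + a^2)


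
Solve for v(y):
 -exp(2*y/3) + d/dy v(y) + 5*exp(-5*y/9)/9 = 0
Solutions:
 v(y) = C1 + 3*exp(2*y/3)/2 + exp(-5*y/9)


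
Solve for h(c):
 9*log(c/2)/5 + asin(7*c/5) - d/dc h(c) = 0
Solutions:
 h(c) = C1 + 9*c*log(c)/5 + c*asin(7*c/5) - 9*c/5 - 9*c*log(2)/5 + sqrt(25 - 49*c^2)/7


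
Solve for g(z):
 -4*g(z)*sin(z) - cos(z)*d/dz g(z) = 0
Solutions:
 g(z) = C1*cos(z)^4


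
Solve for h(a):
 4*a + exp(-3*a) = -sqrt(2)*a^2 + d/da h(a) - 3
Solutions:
 h(a) = C1 + sqrt(2)*a^3/3 + 2*a^2 + 3*a - exp(-3*a)/3


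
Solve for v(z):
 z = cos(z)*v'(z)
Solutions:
 v(z) = C1 + Integral(z/cos(z), z)


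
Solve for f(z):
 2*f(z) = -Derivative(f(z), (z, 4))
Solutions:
 f(z) = (C1*sin(2^(3/4)*z/2) + C2*cos(2^(3/4)*z/2))*exp(-2^(3/4)*z/2) + (C3*sin(2^(3/4)*z/2) + C4*cos(2^(3/4)*z/2))*exp(2^(3/4)*z/2)


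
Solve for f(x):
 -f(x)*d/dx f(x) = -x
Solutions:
 f(x) = -sqrt(C1 + x^2)
 f(x) = sqrt(C1 + x^2)


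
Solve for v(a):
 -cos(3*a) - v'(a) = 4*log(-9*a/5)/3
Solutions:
 v(a) = C1 - 4*a*log(-a)/3 - 3*a*log(3) + a*log(15)/3 + 4*a/3 + a*log(5) - sin(3*a)/3


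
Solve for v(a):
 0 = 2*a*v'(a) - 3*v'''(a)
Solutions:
 v(a) = C1 + Integral(C2*airyai(2^(1/3)*3^(2/3)*a/3) + C3*airybi(2^(1/3)*3^(2/3)*a/3), a)


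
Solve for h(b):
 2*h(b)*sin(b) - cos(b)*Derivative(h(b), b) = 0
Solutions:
 h(b) = C1/cos(b)^2


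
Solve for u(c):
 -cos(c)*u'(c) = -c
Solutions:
 u(c) = C1 + Integral(c/cos(c), c)


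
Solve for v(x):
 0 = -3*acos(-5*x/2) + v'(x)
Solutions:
 v(x) = C1 + 3*x*acos(-5*x/2) + 3*sqrt(4 - 25*x^2)/5


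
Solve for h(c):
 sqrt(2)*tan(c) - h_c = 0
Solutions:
 h(c) = C1 - sqrt(2)*log(cos(c))


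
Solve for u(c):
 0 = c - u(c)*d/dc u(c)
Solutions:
 u(c) = -sqrt(C1 + c^2)
 u(c) = sqrt(C1 + c^2)


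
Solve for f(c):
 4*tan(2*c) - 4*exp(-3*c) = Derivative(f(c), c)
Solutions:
 f(c) = C1 + log(tan(2*c)^2 + 1) + 4*exp(-3*c)/3


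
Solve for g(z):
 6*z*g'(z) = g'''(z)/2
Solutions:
 g(z) = C1 + Integral(C2*airyai(12^(1/3)*z) + C3*airybi(12^(1/3)*z), z)


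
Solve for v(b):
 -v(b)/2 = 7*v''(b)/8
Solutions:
 v(b) = C1*sin(2*sqrt(7)*b/7) + C2*cos(2*sqrt(7)*b/7)


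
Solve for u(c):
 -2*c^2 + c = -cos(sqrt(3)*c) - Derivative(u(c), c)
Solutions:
 u(c) = C1 + 2*c^3/3 - c^2/2 - sqrt(3)*sin(sqrt(3)*c)/3
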